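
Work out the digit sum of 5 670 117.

5+6+7+0+1+1+7 = 27

27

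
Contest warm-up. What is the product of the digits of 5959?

5×9×5×9 = 2025

2025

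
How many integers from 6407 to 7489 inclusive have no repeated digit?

549

The integers in [6407, 7489] that have no repeated digit: 6407, 6408, 6409, 6410, 6412, 6413, …, 7486, 7489.
549 qualify.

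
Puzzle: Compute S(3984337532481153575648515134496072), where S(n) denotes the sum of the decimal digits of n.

3+9+8+4+3+3+7+5+3+2+4+8+1+1+5+3+5+7+5+6+4+8+5+1+5+1+3+4+4+9+6+0+7+2 = 151

151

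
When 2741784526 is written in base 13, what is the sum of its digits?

2741784526 in base 13 is 349056610.
Digit sum: 3+4+9+0+5+6+6+1+0 = 34.

34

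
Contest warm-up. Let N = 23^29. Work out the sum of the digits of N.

23^29 = 3091058643093537522799545838540043339063
Sum of its 40 digits: 173.

173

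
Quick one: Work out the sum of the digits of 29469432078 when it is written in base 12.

29469432078 in base 12 is 58653055A6.
Digit sum: 5+8+6+5+3+0+5+5+10+6 = 53.

53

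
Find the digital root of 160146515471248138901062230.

9

1+6+0+1+4+6+5+1+5+4+7+1+2+4+8+1+3+8+9+0+1+0+6+2+2+3+0 = 90
9+0 = 9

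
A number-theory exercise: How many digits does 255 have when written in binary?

8

255 in base 2 is 11111111, which has 8 digits.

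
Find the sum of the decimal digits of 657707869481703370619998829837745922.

196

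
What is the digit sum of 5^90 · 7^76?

5^90 · 7^76 = 13638023401800148543204603981427702602059117510895794735987354941419079506341626418738401105290591885932371951639652252197265625
Sum of its 128 digits: 538.

538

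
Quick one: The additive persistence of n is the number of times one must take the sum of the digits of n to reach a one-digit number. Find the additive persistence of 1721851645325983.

1721851645325983 → 70 → 7 (2 steps)

2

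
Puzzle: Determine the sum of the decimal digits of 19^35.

208

19^35 = 570658162108627174778971075491512021856922699
Sum of its 45 digits: 208.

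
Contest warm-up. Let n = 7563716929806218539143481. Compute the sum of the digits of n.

118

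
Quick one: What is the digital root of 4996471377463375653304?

7

4+9+9+6+4+7+1+3+7+7+4+6+3+3+7+5+6+5+3+3+0+4 = 106
1+0+6 = 7
(Equivalently, 4996471377463375653304 mod 9 = 7.)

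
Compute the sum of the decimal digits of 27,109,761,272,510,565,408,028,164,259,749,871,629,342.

2+7+1+0+9+7+6+1+2+7+2+5+1+0+5+6+5+4+0+8+0+2+8+1+6+4+2+5+9+7+4+9+8+7+1+6+2+9+3+4+2 = 177

177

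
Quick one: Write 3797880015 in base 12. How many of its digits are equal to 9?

3797880015 in base 12 is 89BA9B293.
The digit 9 appears 3 times.

3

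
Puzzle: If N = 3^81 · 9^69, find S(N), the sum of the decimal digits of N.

468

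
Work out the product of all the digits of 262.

24

2×6×2 = 24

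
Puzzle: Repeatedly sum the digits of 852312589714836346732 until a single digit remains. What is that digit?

8+5+2+3+1+2+5+8+9+7+1+4+8+3+6+3+4+6+7+3+2 = 97
9+7 = 16
1+6 = 7

7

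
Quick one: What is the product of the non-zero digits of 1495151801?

7200

1×4×9×5×1×5×1×8×1 = 7200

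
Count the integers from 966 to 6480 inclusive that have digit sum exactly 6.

The integers in [966, 6480] that have digit sum exactly 6: 1005, 1014, 1023, 1032, 1041, 1050, …, 5100, 6000.
56 qualify.

56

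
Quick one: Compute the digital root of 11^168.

The digital root of n equals n mod 9 (or 9 when 9 | n), so we need 11^168 mod 9.
11^168 ≡ 1 (mod 9), so the digital root is 1.

1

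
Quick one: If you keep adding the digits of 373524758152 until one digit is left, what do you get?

7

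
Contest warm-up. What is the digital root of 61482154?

6+1+4+8+2+1+5+4 = 31
3+1 = 4
(Equivalently, 61482154 mod 9 = 4.)

4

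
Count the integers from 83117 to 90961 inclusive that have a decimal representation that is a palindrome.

79

The integers in [83117, 90961] that have a decimal representation that is a palindrome: 83138, 83238, 83338, 83438, 83538, 83638, …, 90809, 90909.
79 qualify.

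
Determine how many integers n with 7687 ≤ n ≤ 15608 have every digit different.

2645

The integers in [7687, 15608] that have every digit different: 7689, 7690, 7691, 7692, 7693, 7694, …, 15607, 15608.
2645 qualify.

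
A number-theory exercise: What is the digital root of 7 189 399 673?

8

7+1+8+9+3+9+9+6+7+3 = 62
6+2 = 8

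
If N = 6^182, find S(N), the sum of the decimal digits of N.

6^182 = 4202692063030046830609921780488091738797724741769969342056068350358126849490187085057808105930621261426015922942545098004869567022013073063936
Sum of its 142 digits: 603.

603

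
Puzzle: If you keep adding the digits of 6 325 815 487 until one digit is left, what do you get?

4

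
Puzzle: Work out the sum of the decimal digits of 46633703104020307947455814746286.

129

4+6+6+3+3+7+0+3+1+0+4+0+2+0+3+0+7+9+4+7+4+5+5+8+1+4+7+4+6+2+8+6 = 129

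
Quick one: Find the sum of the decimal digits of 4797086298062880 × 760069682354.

141

4797086298062880 × 760069682354 = 3646119858793378967118419520
Sum of its 28 digits: 141.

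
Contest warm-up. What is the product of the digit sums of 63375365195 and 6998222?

2014

S(63375365195) = 6+3+3+7+5+3+6+5+1+9+5 = 53.
S(6998222) = 6+9+9+8+2+2+2 = 38.
53 · 38 = 2014.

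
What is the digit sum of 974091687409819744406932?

9+7+4+0+9+1+6+8+7+4+0+9+8+1+9+7+4+4+4+0+6+9+3+2 = 121

121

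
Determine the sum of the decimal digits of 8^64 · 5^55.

176

8^64 · 5^55 = 1742245718635204932932477990050653242654720000000000000000000000000000000000000000000000000000000
Sum of its 97 digits: 176.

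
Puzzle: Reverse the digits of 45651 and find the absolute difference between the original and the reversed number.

Reverse of 45651 is 15654.
|45651 − 15654| = 29997

29997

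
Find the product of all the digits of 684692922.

6×8×4×6×9×2×9×2×2 = 746496

746496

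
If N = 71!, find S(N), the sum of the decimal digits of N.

71! = 850478588567862317521167644239926010288584608120796235886430763388588680378079017697280000000000000000
Sum of its 102 digits: 423.

423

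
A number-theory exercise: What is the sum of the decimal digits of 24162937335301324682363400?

90

2+4+1+6+2+9+3+7+3+3+5+3+0+1+3+2+4+6+8+2+3+6+3+4+0+0 = 90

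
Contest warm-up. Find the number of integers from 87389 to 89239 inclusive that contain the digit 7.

The integers in [87389, 89239] that contain the digit 7: 87389, 87390, 87391, 87392, 87393, 87394, …, 89227, 89237.
924 qualify.

924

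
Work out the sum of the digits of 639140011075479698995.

103

6+3+9+1+4+0+0+1+1+0+7+5+4+7+9+6+9+8+9+9+5 = 103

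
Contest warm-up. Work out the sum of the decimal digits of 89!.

549

89! = 16507955160908461081216919262453619309839666236496541854913520707833171034378509739399912570787600662729080382999756800000000000000000000
Sum of its 137 digits: 549.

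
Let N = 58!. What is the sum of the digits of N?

58! = 2350561331282878571829474910515074683828862318181142924420699914240000000000000
Sum of its 79 digits: 288.

288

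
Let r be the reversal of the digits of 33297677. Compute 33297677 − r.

-44381556

Reverse of 33297677 is 77679233.
33297677 − 77679233 = -44381556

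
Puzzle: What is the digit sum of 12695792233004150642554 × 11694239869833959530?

12695792233004150642554 × 11694239869833959530 = 148467639710325453010250746743339531839620
Sum of its 42 digits: 169.

169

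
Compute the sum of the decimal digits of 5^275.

5^275 = 1647218428629769253804464695510940469954681465995079304699650472673147545464024936289121151632745404541120013035993511886023540295950307215433693652545561747491120740960468538105487823486328125
Sum of its 193 digits: 839.

839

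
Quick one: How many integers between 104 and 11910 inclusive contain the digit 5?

3944

The integers in [104, 11910] that contain the digit 5: 105, 115, 125, 135, 145, 150, …, 11895, 11905.
3944 qualify.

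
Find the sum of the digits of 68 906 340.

6+8+9+0+6+3+4+0 = 36

36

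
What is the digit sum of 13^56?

13^56 = 240340925483865739231684226863347488692170121179138216604681441
Sum of its 63 digits: 268.

268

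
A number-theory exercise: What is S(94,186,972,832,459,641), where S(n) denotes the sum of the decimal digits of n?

88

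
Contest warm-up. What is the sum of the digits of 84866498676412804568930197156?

8+4+8+6+6+4+9+8+6+7+6+4+1+2+8+0+4+5+6+8+9+3+0+1+9+7+1+5+6 = 151

151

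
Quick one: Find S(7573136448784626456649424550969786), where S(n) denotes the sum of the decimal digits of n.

7+5+7+3+1+3+6+4+4+8+7+8+4+6+2+6+4+5+6+6+4+9+4+2+4+5+5+0+9+6+9+7+8+6 = 180

180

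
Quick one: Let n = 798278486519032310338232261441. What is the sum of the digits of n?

122

7+9+8+2+7+8+4+8+6+5+1+9+0+3+2+3+1+0+3+3+8+2+3+2+2+6+1+4+4+1 = 122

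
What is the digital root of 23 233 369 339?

2+3+2+3+3+3+6+9+3+3+9 = 46
4+6 = 10
1+0 = 1

1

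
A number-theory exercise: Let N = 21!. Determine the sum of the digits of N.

63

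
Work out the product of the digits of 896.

432

8×9×6 = 432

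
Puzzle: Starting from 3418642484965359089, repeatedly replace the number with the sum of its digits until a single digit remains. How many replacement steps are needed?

3418642484965359089 → 98 → 17 → 8 (3 steps)

3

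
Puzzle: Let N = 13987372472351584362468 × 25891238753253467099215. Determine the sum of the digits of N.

13987372472351584362468 × 25891238753253467099215 = 362150400212340100812686979200368119078262620
Sum of its 45 digits: 153.

153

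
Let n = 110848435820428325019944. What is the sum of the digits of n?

95

1+1+0+8+4+8+4+3+5+8+2+0+4+2+8+3+2+5+0+1+9+9+4+4 = 95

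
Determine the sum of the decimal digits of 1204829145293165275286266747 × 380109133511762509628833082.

1204829145293165275286266747 × 380109133511762509628833082 = 457966562447102470683961406559202828281629773790124254
Sum of its 54 digits: 242.

242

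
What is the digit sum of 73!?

73! = 4470115461512684340891257138125051110076800700282905015819080092370422104067183317016903680000000000000000
Sum of its 106 digits: 315.

315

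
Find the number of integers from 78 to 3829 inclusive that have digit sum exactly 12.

The integers in [78, 3829] that have digit sum exactly 12: 84, 93, 129, 138, 147, 156, …, 3801, 3810.
254 qualify.

254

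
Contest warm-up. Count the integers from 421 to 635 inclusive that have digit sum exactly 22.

The integers in [421, 635] that have digit sum exactly 22: 499, 589, 598.
3 qualify.

3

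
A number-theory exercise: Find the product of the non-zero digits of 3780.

168

3×7×8 = 168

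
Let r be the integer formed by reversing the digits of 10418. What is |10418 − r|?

Reverse of 10418 is 81401.
|10418 − 81401| = 70983

70983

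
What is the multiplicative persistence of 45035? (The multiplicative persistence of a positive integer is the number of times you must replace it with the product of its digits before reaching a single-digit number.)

1

45035 → 0 (1 step)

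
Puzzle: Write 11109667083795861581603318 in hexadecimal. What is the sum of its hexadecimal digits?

11109667083795861581603318 in base 16 is 930904267856F39E421F6.
Digit sum: 9+3+0+9+0+4+2+6+7+8+5+6+15+3+9+14+4+2+1+15+6 = 128.

128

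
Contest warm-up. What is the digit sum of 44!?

44! = 2658271574788448768043625811014615890319638528000000000
Sum of its 55 digits: 216.

216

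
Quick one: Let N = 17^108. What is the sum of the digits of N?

622

17^108 = 7735413050995784347652183760792971538697692007637391575106162801311588995884895252237044239108477490539101283170257008945959576885441
Sum of its 133 digits: 622.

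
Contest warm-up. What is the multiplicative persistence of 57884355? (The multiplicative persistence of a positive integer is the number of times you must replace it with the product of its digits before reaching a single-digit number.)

57884355 → 672000 → 0 (2 steps)

2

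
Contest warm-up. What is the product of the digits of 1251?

10

1×2×5×1 = 10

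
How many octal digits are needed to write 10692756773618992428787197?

10692756773618992428787197 in base 8 is 4330217006255621013101522775, which has 28 digits.

28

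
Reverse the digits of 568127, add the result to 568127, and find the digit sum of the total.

Reversal of 568127 is 721865; 568127 + 721865 = 1289992.
Digit sum of 1289992: 1+2+8+9+9+9+2 = 40.

40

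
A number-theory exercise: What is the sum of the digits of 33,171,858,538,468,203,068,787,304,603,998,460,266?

177

3+3+1+7+1+8+5+8+5+3+8+4+6+8+2+0+3+0+6+8+7+8+7+3+0+4+6+0+3+9+9+8+4+6+0+2+6+6 = 177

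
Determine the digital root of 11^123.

8

The digital root of n equals n mod 9 (or 9 when 9 | n), so we need 11^123 mod 9.
11^123 ≡ 8 (mod 9), so the digital root is 8.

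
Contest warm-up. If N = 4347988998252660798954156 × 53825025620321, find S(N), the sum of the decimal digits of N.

4347988998252660798954156 × 53825025620321 = 234030619227823307205316220021941004076
Sum of its 39 digits: 117.

117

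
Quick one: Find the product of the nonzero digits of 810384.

8×1×3×8×4 = 768

768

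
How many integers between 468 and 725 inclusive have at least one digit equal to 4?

73

The integers in [468, 725] that have at least one digit equal to 4: 468, 469, 470, 471, 472, 473, …, 714, 724.
73 qualify.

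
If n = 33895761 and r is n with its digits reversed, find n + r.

50655594

Reverse of 33895761 is 16759833.
33895761 + 16759833 = 50655594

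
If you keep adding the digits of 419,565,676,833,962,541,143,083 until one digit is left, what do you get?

4+1+9+5+6+5+6+7+6+8+3+3+9+6+2+5+4+1+1+4+3+0+8+3 = 109
1+0+9 = 10
1+0 = 1

1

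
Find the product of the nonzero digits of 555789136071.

7938000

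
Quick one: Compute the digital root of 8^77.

The digital root of n equals n mod 9 (or 9 when 9 | n), so we need 8^77 mod 9.
8^77 ≡ 8 (mod 9), so the digital root is 8.

8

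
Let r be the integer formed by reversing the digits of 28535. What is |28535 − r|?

25047

Reverse of 28535 is 53582.
|28535 − 53582| = 25047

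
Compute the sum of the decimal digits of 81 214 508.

8+1+2+1+4+5+0+8 = 29

29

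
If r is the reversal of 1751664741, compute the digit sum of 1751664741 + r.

Reversal of 1751664741 is 1474661571; 1751664741 + 1474661571 = 3226326312.
Digit sum of 3226326312: 3+2+2+6+3+2+6+3+1+2 = 30.

30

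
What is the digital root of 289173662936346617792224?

2+8+9+1+7+3+6+6+2+9+3+6+3+4+6+6+1+7+7+9+2+2+2+4 = 115
1+1+5 = 7

7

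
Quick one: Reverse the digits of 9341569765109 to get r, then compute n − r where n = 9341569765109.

Reverse of 9341569765109 is 9015679651439.
9341569765109 − 9015679651439 = 325890113670

325890113670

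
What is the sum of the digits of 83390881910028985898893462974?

159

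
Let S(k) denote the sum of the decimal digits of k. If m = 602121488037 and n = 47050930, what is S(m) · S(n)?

1176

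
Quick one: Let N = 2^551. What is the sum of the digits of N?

2^551 = 7371020360979572953596786290992712677572111758625860211672277930167234692172165726730716260112614780354430419981960634569864423105321860610471551272329484460252725248
Sum of its 166 digits: 707.

707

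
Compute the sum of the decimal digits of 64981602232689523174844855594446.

154

6+4+9+8+1+6+0+2+2+3+2+6+8+9+5+2+3+1+7+4+8+4+4+8+5+5+5+9+4+4+4+6 = 154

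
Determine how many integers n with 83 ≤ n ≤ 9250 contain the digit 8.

The integers in [83, 9250] that contain the digit 8: 83, 84, 85, 86, 87, 88, …, 9238, 9248.
3200 qualify.

3200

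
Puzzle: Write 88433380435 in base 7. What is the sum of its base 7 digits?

88433380435 in base 7 is 6250314221401.
Digit sum: 6+2+5+0+3+1+4+2+2+1+4+0+1 = 31.

31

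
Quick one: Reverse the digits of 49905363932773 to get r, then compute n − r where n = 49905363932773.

12181427581779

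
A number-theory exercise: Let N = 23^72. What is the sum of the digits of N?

23^72 = 110765418641068849881948222977442416868406837229724871367551073883470573712184106617882464890617921
Sum of its 99 digits: 460.

460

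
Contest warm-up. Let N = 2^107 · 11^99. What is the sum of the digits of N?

634

2^107 · 11^99 = 2032756538657541306046305754649250919530622683456921045558742945743990265333716259499838624228438854469105273973668567118561304167579648
Sum of its 136 digits: 634.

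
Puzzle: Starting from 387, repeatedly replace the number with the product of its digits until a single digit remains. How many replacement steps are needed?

4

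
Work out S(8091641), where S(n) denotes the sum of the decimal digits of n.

29

8+0+9+1+6+4+1 = 29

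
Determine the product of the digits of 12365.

180

1×2×3×6×5 = 180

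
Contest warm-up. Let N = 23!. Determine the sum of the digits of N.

23! = 25852016738884976640000
Sum of its 23 digits: 99.

99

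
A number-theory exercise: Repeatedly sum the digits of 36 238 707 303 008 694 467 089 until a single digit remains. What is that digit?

4

3+6+2+3+8+7+0+7+3+0+3+0+0+8+6+9+4+4+6+7+0+8+9 = 103
1+0+3 = 4
(Equivalently, 36 238 707 303 008 694 467 089 mod 9 = 4.)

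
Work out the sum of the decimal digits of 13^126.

703

13^126 = 227437666394005844316500527252761744284852640743712885642637897969492966486940917902690249609396565862882747018937640788915595934095847962009
Sum of its 141 digits: 703.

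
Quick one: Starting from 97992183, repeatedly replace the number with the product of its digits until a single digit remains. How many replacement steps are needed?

97992183 → 244944 → 4608 → 0 (3 steps)

3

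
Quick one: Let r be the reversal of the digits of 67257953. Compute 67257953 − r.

Reverse of 67257953 is 35975276.
67257953 − 35975276 = 31282677

31282677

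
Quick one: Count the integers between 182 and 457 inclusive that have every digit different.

197

The integers in [182, 457] that have every digit different: 182, 183, 184, 185, 186, 187, …, 456, 457.
197 qualify.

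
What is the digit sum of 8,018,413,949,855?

65

8+0+1+8+4+1+3+9+4+9+8+5+5 = 65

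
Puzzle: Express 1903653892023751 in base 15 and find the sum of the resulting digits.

77

1903653892023751 in base 15 is EA136167C6A01.
Digit sum: 14+10+1+3+6+1+6+7+12+6+10+0+1 = 77.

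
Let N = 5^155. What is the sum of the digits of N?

5^155 = 2189528850507526673318327473890493955125409284182055893370419193577798566696657189822872169315814971923828125
Sum of its 109 digits: 533.

533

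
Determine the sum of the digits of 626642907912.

54

6+2+6+6+4+2+9+0+7+9+1+2 = 54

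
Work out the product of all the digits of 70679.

7×0×6×7×9 = 0

0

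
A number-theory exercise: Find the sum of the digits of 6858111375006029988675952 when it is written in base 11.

6858111375006029988675952 in base 11 is 77281668195696415391A305.
Digit sum: 7+7+2+8+1+6+6+8+1+9+5+6+9+6+4+1+5+3+9+1+10+3+0+5 = 122.

122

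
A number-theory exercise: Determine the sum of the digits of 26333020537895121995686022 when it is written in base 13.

26333020537895121995686022 in base 13 is 8277815C83B1B62515A3CA8.
Digit sum: 8+2+7+7+8+1+5+12+8+3+11+1+11+6+2+5+1+5+10+3+12+10+8 = 146.

146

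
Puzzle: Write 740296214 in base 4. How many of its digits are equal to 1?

740296214 in base 4 is 230020000120112.
The digit 1 appears 3 times.

3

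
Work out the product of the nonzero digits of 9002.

18

9×2 = 18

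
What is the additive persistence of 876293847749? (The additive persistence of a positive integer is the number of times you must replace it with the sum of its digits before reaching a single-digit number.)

3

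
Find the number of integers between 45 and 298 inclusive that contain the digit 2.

123

The integers in [45, 298] that contain the digit 2: 52, 62, 72, 82, 92, 102, …, 297, 298.
123 qualify.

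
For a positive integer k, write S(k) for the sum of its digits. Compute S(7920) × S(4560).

270

S(7920) = 7+9+2+0 = 18.
S(4560) = 4+5+6+0 = 15.
18 · 15 = 270.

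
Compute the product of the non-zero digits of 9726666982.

23514624

9×7×2×6×6×6×6×9×8×2 = 23514624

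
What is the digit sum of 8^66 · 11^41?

8^66 · 11^41 = 2000042539751918192113552236279730765759770033857113260256878940640298830860491819570464388044904464384
Sum of its 103 digits: 446.

446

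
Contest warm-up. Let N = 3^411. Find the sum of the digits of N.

3^411 = 12497860988609661989985908316862121345365733750056434625445348577851150669206262037035552996595971474714675341257307323719491012053294506516167719275867557176732080664248168201101750312783687113147
Sum of its 197 digits: 873.

873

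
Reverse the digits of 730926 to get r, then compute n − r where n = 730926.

Reverse of 730926 is 629037.
730926 − 629037 = 101889

101889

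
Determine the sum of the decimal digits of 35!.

35! = 10333147966386144929666651337523200000000
Sum of its 41 digits: 144.

144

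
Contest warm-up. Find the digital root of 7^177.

The digital root of n equals n mod 9 (or 9 when 9 | n), so we need 7^177 mod 9.
7^177 ≡ 1 (mod 9), so the digital root is 1.

1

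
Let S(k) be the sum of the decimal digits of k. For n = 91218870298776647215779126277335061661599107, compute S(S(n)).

3

First digit sum: 210.
2+1+0 = 3.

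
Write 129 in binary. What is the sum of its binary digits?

2

129 in base 2 is 10000001.
Digit sum: 1+0+0+0+0+0+0+1 = 2.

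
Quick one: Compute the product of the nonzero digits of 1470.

28

1×4×7 = 28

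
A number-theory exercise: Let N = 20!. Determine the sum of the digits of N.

20! = 2432902008176640000
Sum of its 19 digits: 54.

54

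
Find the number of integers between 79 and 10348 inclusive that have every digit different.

5256

The integers in [79, 10348] that have every digit different: 79, 80, 81, 82, 83, 84, …, 10347, 10348.
5256 qualify.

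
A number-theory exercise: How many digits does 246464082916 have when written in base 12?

11

246464082916 in base 12 is 3B9243A5744, which has 11 digits.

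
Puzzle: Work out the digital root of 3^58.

The digital root of n equals n mod 9 (or 9 when 9 | n), so we need 3^58 mod 9.
3^58 ≡ 0 (mod 9), so the digital root is 9.

9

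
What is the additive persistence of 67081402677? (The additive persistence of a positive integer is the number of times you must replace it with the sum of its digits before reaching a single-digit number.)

3

67081402677 → 48 → 12 → 3 (3 steps)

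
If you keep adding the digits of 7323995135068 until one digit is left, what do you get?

7+3+2+3+9+9+5+1+3+5+0+6+8 = 61
6+1 = 7

7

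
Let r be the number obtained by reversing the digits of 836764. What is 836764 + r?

1304402

Reverse of 836764 is 467638.
836764 + 467638 = 1304402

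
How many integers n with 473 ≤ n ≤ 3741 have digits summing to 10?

The integers in [473, 3741] that have digits summing to 10: 505, 514, 523, 532, 541, 550, …, 3610, 3700.
156 qualify.

156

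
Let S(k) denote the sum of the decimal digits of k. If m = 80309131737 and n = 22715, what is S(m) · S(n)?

S(80309131737) = 8+0+3+0+9+1+3+1+7+3+7 = 42.
S(22715) = 2+2+7+1+5 = 17.
42 · 17 = 714.

714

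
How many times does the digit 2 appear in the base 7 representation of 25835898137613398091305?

3

25835898137613398091305 in base 7 is 251566433402502660334540316.
The digit 2 appears 3 times.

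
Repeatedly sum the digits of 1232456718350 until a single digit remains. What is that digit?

2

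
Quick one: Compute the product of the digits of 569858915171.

5×6×9×8×5×8×9×1×5×1×7×1 = 27216000

27216000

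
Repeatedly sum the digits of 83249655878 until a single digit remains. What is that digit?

8+3+2+4+9+6+5+5+8+7+8 = 65
6+5 = 11
1+1 = 2

2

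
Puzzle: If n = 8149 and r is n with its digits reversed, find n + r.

17567

Reverse of 8149 is 9418.
8149 + 9418 = 17567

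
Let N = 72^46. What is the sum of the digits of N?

72^46 = 27371262886028755083592103265091162465078561338658705594989789614328567714539271880704
Sum of its 86 digits: 405.

405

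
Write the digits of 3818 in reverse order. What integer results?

8183

Reversing 3818 gives 8183.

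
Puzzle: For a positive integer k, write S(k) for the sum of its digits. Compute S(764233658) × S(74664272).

1672

S(764233658) = 7+6+4+2+3+3+6+5+8 = 44.
S(74664272) = 7+4+6+6+4+2+7+2 = 38.
44 · 38 = 1672.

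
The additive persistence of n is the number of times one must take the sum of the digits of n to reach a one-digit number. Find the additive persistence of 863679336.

2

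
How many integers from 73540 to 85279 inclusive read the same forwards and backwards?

117

The integers in [73540, 85279] that read the same forwards and backwards: 73637, 73737, 73837, 73937, 74047, 74147, …, 85158, 85258.
117 qualify.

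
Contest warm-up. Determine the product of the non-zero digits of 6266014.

1728

6×2×6×6×1×4 = 1728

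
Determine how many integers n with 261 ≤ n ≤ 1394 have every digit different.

The integers in [261, 1394] that have every digit different: 261, 263, 264, 265, 267, 268, …, 1392, 1394.
699 qualify.

699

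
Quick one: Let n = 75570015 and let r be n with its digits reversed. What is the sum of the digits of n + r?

42

Reversal of 75570015 is 51007557; 75570015 + 51007557 = 126577572.
Digit sum of 126577572: 1+2+6+5+7+7+5+7+2 = 42.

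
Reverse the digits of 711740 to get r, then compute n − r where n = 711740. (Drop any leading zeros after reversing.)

Reverse of 711740 is 47117.
711740 − 47117 = 664623

664623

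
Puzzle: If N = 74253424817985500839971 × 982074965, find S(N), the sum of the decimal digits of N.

74253424817985500839971 × 982074965 = 72922429579253242107921990426015
Sum of its 32 digits: 132.

132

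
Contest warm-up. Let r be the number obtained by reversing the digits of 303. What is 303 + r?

606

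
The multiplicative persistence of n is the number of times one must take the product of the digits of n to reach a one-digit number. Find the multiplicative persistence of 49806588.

49806588 → 0 (1 step)

1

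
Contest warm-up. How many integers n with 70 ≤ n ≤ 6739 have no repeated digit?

The integers in [70, 6739] that have no repeated digit: 70, 71, 72, 73, 74, 75, …, 6738, 6739.
3559 qualify.

3559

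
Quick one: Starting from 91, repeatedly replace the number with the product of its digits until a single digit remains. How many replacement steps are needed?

1

91 → 9 (1 step)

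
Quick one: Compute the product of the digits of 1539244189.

1×5×3×9×2×4×4×1×8×9 = 311040

311040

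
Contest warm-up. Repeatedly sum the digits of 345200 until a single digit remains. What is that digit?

5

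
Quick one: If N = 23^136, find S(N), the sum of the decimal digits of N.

850

23^136 = 156669947679843222005697106865278311374794448666220125137749904222048133081691751003283531011283286691953726797785687497050779232794624603289812341888715246428187818249372706841397572161
Sum of its 186 digits: 850.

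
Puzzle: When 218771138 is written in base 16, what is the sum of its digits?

218771138 in base 16 is D0A2EC2.
Digit sum: 13+0+10+2+14+12+2 = 53.

53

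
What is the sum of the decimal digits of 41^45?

41^45 = 3760742104414322890196373752543826279660942619486917075375196149018545801
Sum of its 73 digits: 323.

323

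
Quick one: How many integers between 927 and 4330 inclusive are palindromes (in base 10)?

41

The integers in [927, 4330] that are palindromes (in base 10): 929, 939, 949, 959, 969, 979, …, 4114, 4224.
41 qualify.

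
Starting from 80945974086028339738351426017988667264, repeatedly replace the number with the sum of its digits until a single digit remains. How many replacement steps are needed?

3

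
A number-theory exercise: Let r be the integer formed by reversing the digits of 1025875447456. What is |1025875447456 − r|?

Reverse of 1025875447456 is 6547445785201.
|1025875447456 − 6547445785201| = 5521570337745

5521570337745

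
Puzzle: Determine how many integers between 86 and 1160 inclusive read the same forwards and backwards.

The integers in [86, 1160] that read the same forwards and backwards: 88, 99, 101, 111, 121, 131, …, 1001, 1111.
94 qualify.

94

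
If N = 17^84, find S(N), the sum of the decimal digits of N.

17^84 = 22788167121226866392145990004643194320677119208072454288297817011694567729803720145613446690250242777921
Sum of its 104 digits: 442.

442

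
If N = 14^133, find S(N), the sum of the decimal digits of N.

14^133 = 272288152496406451235453266004041614518055441245224752927070353255401688342701923079138121027745737877330179576020194607974762653795797945724799438290944
Sum of its 153 digits: 662.

662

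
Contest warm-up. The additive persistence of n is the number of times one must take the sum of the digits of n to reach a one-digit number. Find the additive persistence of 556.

556 → 16 → 7 (2 steps)

2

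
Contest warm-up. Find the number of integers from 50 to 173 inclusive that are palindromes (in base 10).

13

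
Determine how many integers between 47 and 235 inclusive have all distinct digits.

140

The integers in [47, 235] that have all distinct digits: 47, 48, 49, 50, 51, 52, …, 234, 235.
140 qualify.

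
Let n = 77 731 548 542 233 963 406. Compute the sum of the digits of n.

7+7+7+3+1+5+4+8+5+4+2+2+3+3+9+6+3+4+0+6 = 89

89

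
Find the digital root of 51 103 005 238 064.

5+1+1+0+3+0+0+5+2+3+8+0+6+4 = 38
3+8 = 11
1+1 = 2

2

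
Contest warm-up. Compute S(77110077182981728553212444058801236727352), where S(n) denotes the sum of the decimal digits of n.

7+7+1+1+0+0+7+7+1+8+2+9+8+1+7+2+8+5+5+3+2+1+2+4+4+4+0+5+8+8+0+1+2+3+6+7+2+7+3+5+2 = 165

165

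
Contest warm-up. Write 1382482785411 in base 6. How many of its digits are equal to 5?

2

1382482785411 in base 6 is 2535034232001443.
The digit 5 appears 2 times.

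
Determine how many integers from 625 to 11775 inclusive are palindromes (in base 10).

146

The integers in [625, 11775] that are palindromes (in base 10): 626, 636, 646, 656, 666, 676, …, 11611, 11711.
146 qualify.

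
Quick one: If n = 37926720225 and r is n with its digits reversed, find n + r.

Reverse of 37926720225 is 52202762973.
37926720225 + 52202762973 = 90129483198

90129483198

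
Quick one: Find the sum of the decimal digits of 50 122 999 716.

5+0+1+2+2+9+9+9+7+1+6 = 51

51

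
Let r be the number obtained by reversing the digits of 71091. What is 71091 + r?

Reverse of 71091 is 19017.
71091 + 19017 = 90108

90108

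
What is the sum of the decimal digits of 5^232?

5^232 = 1448908652612273978801459086542046684909204991702262110333218382389680210974855218358325032313753295912632390287500452744941237259723720853799022734165191650390625
Sum of its 163 digits: 688.

688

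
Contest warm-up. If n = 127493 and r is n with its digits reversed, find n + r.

522214

Reverse of 127493 is 394721.
127493 + 394721 = 522214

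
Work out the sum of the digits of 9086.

9+0+8+6 = 23

23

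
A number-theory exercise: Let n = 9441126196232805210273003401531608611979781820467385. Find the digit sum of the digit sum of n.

First digit sum: 201.
2+0+1 = 3.

3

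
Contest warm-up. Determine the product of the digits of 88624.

3072

8×8×6×2×4 = 3072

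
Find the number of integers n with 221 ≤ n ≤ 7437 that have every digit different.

The integers in [221, 7437] that have every digit different: 230, 231, 234, 235, 236, 237, …, 7435, 7436.
3834 qualify.

3834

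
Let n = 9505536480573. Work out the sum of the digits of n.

9+5+0+5+5+3+6+4+8+0+5+7+3 = 60

60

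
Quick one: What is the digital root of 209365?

7

2+0+9+3+6+5 = 25
2+5 = 7
(Equivalently, 209365 mod 9 = 7.)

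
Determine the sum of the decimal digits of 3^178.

378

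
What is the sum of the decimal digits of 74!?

74! = 330788544151938641225953028221253782145683251820934971170611926835411235700971565459250872320000000000000000
Sum of its 108 digits: 378.

378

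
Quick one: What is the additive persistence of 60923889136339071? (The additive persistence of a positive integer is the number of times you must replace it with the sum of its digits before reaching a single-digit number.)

60923889136339071 → 78 → 15 → 6 (3 steps)

3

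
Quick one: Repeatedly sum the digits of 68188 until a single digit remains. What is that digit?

6+8+1+8+8 = 31
3+1 = 4

4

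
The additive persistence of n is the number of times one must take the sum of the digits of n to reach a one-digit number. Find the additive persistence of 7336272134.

3

7336272134 → 38 → 11 → 2 (3 steps)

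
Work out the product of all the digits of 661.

36

6×6×1 = 36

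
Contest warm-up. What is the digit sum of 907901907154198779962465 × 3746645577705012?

165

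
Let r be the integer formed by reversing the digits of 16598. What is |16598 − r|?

72963

Reverse of 16598 is 89561.
|16598 − 89561| = 72963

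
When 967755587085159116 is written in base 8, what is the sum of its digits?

69

967755587085159116 in base 8 is 65561211207547045314.
Digit sum: 6+5+5+6+1+2+1+1+2+0+7+5+4+7+0+4+5+3+1+4 = 69.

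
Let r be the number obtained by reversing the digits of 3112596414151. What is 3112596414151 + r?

Reverse of 3112596414151 is 1514146952113.
3112596414151 + 1514146952113 = 4626743366264

4626743366264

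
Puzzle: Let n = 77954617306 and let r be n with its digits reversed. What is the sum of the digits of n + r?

Reversal of 77954617306 is 60371645977; 77954617306 + 60371645977 = 138326263283.
Digit sum of 138326263283: 1+3+8+3+2+6+2+6+3+2+8+3 = 47.

47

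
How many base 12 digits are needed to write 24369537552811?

24369537552811 in base 12 is 2896B9099B437, which has 13 digits.

13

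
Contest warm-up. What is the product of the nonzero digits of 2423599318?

466560

2×4×2×3×5×9×9×3×1×8 = 466560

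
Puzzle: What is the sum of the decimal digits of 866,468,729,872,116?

81

8+6+6+4+6+8+7+2+9+8+7+2+1+1+6 = 81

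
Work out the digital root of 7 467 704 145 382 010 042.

2

7+4+6+7+7+0+4+1+4+5+3+8+2+0+1+0+0+4+2 = 65
6+5 = 11
1+1 = 2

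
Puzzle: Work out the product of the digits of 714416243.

7×1×4×4×1×6×2×4×3 = 16128

16128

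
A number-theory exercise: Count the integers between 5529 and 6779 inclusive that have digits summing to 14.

The integers in [5529, 6779] that have digits summing to 14: 5531, 5540, 5603, 5612, 5621, 5630, …, 6701, 6710.
56 qualify.

56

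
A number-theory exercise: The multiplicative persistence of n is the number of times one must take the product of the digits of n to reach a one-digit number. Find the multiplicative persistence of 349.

349 → 108 → 0 (2 steps)

2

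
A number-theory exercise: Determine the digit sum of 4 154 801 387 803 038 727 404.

4+1+5+4+8+0+1+3+8+7+8+0+3+0+3+8+7+2+7+4+0+4 = 87

87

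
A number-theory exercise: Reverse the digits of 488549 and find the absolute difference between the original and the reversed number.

Reverse of 488549 is 945884.
|488549 − 945884| = 457335

457335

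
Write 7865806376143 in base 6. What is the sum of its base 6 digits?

38

7865806376143 in base 6 is 24421300200551531.
Digit sum: 2+4+4+2+1+3+0+0+2+0+0+5+5+1+5+3+1 = 38.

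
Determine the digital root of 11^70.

7

The digital root of n equals n mod 9 (or 9 when 9 | n), so we need 11^70 mod 9.
11^70 ≡ 7 (mod 9), so the digital root is 7.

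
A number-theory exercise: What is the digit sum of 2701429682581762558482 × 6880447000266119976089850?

216

2701429682581762558482 × 6880447000266119976089850 = 18587043755949544852756871181080899802311607700
Sum of its 47 digits: 216.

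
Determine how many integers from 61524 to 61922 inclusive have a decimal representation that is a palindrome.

The integers in [61524, 61922] that have a decimal representation that is a palindrome: 61616, 61716, 61816, 61916.
4 qualify.

4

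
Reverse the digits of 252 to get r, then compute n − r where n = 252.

Reverse of 252 is 252.
252 − 252 = 0

0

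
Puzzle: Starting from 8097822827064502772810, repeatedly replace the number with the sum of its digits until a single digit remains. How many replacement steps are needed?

3

8097822827064502772810 → 95 → 14 → 5 (3 steps)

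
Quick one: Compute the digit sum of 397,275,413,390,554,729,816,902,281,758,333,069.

3+9+7+2+7+5+4+1+3+3+9+0+5+5+4+7+2+9+8+1+6+9+0+2+2+8+1+7+5+8+3+3+3+0+6+9 = 166

166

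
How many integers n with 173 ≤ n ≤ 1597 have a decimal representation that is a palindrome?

The integers in [173, 1597] that have a decimal representation that is a palindrome: 181, 191, 202, 212, 222, 232, …, 1441, 1551.
88 qualify.

88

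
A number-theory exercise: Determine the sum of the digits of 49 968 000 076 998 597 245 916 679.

145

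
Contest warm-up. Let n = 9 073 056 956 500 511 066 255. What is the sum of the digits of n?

9+0+7+3+0+5+6+9+5+6+5+0+0+5+1+1+0+6+6+2+5+5 = 86

86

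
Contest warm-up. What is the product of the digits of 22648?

768

2×2×6×4×8 = 768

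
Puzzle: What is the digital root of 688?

6+8+8 = 22
2+2 = 4
(Equivalently, 688 mod 9 = 4.)

4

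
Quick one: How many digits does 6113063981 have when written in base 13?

9

6113063981 in base 13 is 76563492B, which has 9 digits.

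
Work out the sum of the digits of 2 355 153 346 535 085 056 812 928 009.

113

2+3+5+5+1+5+3+3+4+6+5+3+5+0+8+5+0+5+6+8+1+2+9+2+8+0+0+9 = 113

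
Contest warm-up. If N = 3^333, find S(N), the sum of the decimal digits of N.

702

3^333 = 760988023132059809720425867265032780727896356372077865117010037035791631439306199613044145649378522557935351570949952010001833769302566531786879537190794573523
Sum of its 159 digits: 702.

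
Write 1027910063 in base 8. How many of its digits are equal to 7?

2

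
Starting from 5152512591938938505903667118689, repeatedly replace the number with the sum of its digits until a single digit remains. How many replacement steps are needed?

2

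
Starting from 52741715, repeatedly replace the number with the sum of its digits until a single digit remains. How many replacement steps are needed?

2

52741715 → 32 → 5 (2 steps)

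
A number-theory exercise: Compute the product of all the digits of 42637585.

201600

4×2×6×3×7×5×8×5 = 201600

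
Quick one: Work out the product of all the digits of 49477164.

4×9×4×7×7×1×6×4 = 169344

169344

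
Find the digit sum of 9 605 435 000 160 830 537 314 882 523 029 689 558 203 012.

161

9+6+0+5+4+3+5+0+0+0+1+6+0+8+3+0+5+3+7+3+1+4+8+8+2+5+2+3+0+2+9+6+8+9+5+5+8+2+0+3+0+1+2 = 161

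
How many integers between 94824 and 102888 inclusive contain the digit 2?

The integers in [94824, 102888] that contain the digit 2: 94824, 94825, 94826, 94827, 94828, 94829, …, 102887, 102888.
2818 qualify.

2818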